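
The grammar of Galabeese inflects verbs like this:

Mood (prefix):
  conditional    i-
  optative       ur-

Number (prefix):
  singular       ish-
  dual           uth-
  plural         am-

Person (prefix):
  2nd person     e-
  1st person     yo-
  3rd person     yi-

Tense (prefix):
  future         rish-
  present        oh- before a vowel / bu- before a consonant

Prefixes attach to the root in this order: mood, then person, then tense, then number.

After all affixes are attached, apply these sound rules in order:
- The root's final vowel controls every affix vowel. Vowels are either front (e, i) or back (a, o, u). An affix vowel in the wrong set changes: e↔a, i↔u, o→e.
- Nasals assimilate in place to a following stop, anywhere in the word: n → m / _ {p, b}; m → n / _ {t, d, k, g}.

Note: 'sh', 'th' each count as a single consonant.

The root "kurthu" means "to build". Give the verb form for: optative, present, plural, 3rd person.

ambuyuurkurthu

Attach mood optative ur- → urkurthu.
Attach person 3rd person yi- → yiurkurthu.
Attach tense present bu- (before consonant 'y') → buyiurkurthu.
Attach number plural am- → ambuyiurkurthu.
Apply vowel harmony: ambuyiurkurthu → ambuyuurkurthu.
Nasal assimilation: no change.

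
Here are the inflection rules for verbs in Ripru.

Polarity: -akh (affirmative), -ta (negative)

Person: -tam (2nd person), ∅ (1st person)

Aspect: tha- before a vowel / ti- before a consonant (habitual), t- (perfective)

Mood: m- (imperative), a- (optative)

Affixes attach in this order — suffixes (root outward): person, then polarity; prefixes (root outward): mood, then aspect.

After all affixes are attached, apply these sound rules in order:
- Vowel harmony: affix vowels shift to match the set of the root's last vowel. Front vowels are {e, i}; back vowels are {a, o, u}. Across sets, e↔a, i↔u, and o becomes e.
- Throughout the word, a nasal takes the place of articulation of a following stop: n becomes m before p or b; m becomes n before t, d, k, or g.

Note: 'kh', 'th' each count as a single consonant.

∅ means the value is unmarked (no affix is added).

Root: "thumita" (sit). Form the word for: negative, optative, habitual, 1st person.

thaathumitata

person = 1st person: zero marking, form stays thumita.
Attach mood optative a- → athumita.
Attach polarity negative -ta → athumitata.
Attach aspect habitual tha- (before vowel 'a') → thaathumitata.
Vowel harmony: no change.
Nasal assimilation: no change.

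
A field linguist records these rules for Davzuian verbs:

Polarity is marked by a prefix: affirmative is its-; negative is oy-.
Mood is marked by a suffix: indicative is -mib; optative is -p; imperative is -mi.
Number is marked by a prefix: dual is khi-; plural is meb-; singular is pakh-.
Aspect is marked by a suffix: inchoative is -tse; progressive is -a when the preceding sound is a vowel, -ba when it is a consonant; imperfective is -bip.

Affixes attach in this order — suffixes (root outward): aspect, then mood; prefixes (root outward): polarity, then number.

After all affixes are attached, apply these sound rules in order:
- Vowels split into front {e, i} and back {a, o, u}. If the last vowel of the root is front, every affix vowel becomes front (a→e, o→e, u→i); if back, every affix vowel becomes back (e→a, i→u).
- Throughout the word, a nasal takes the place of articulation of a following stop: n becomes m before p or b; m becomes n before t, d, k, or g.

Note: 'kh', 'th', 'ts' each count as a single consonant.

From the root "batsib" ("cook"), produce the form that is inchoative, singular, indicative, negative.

Attach aspect inchoative -tse → batsibtse.
Attach polarity negative oy- → oybatsibtse.
Attach number singular pakh- → pakhoybatsibtse.
Attach mood indicative -mib → pakhoybatsibtsemib.
Apply vowel harmony: pakhoybatsibtsemib → pekheybatsibtsemib.
Nasal assimilation: no change.

pekheybatsibtsemib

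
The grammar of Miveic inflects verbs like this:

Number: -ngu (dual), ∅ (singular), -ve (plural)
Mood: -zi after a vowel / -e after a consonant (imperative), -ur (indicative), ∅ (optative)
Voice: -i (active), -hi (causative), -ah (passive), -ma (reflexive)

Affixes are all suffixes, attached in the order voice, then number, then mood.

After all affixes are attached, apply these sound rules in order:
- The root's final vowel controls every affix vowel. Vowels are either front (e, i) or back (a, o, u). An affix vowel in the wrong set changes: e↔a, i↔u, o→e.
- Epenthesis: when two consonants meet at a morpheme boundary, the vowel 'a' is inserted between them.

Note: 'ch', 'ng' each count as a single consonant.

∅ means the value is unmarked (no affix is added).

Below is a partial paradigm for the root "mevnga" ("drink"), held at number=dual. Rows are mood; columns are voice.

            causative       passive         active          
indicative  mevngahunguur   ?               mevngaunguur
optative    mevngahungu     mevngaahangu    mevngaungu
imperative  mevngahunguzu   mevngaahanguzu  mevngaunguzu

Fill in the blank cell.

mevngaahanguur

Attach voice passive -ah → mevngaah.
Attach number dual -ngu → mevngaahngu.
Attach mood indicative -ur → mevngaahnguur.
Vowel harmony: no change.
Apply epenthesis: mevngaahnguur → mevngaahanguur.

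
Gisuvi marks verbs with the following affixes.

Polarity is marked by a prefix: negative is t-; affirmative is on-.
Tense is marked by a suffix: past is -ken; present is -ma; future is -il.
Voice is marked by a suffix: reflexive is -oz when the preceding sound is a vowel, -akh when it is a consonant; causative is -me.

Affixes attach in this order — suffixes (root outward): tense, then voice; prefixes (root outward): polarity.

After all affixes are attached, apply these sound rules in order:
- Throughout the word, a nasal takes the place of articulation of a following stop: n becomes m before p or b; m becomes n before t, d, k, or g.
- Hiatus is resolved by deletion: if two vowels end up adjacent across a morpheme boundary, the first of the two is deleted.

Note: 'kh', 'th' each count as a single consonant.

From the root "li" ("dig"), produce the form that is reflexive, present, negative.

tlimoz

Attach tense present -ma → lima.
Attach polarity negative t- → tlima.
Attach voice reflexive -oz (after vowel 'a') → tlimaoz.
Nasal assimilation: no change.
Apply vowel deletion: tlimaoz → tlimoz.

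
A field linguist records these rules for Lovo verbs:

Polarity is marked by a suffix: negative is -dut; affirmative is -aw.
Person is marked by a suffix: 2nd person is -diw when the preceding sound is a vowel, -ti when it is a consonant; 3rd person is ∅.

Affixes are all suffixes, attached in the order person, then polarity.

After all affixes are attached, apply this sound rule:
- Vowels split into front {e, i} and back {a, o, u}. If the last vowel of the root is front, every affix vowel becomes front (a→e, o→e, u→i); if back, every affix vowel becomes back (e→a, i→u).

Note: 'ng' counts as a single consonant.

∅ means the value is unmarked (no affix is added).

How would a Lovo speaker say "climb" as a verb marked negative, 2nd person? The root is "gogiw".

gogiwtidit

Attach person 2nd person -ti (after consonant 'w') → gogiwti.
Attach polarity negative -dut → gogiwtidut.
Apply vowel harmony: gogiwtidut → gogiwtidit.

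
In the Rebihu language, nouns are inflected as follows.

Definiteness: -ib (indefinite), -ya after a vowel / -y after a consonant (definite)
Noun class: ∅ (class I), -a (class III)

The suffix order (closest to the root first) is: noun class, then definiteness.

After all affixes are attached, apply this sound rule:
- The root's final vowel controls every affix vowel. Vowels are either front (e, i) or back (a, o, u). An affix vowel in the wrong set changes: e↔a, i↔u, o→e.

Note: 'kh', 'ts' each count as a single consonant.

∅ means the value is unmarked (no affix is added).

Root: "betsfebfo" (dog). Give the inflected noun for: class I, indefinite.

betsfebfoub

noun class = class I: zero marking, form stays betsfebfo.
Attach definiteness indefinite -ib → betsfebfoib.
Apply vowel harmony: betsfebfoib → betsfebfoub.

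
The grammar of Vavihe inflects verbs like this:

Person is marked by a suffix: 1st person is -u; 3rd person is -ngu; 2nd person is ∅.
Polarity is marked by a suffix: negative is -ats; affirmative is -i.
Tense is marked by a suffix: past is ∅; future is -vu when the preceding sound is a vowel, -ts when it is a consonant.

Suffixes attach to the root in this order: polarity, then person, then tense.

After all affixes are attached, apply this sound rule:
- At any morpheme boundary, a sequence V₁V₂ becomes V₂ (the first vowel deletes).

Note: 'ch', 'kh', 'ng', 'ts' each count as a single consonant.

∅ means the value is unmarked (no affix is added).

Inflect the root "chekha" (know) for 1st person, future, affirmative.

chekhuvu

Attach polarity affirmative -i → chekhai.
Attach person 1st person -u → chekhaiu.
Attach tense future -vu (after vowel 'u') → chekhaiuvu.
Apply vowel deletion: chekhaiuvu → chekhuvu.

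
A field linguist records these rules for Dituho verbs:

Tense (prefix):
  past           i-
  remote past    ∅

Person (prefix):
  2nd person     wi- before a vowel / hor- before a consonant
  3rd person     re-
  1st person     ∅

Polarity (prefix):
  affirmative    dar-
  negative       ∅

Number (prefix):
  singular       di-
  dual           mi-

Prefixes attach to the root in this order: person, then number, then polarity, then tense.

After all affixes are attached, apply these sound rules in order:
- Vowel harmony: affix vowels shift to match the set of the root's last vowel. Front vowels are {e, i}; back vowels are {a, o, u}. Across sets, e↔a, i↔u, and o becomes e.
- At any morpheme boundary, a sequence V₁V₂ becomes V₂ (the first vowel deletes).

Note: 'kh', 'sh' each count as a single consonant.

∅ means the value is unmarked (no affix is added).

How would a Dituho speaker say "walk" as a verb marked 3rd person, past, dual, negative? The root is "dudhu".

Attach person 3rd person re- → redudhu.
Attach number dual mi- → miredudhu.
polarity = negative: zero marking, form stays miredudhu.
Attach tense past i- → imiredudhu.
Apply vowel harmony: imiredudhu → umuradudhu.
Vowel deletion: no change.

umuradudhu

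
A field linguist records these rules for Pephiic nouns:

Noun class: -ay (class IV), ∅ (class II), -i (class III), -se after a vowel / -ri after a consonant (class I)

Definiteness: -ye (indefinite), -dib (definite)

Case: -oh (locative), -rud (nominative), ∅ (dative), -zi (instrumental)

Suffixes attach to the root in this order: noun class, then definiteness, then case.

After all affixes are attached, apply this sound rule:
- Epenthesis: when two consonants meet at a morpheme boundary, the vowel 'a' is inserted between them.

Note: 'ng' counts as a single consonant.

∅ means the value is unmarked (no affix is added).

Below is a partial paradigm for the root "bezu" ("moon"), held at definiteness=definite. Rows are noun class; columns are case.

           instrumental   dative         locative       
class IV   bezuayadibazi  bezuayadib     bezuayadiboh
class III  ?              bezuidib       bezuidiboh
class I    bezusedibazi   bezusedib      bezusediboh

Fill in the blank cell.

Attach noun class class III -i → bezui.
Attach definiteness definite -dib → bezuidib.
Attach case instrumental -zi → bezuidibzi.
Apply epenthesis: bezuidibzi → bezuidibazi.

bezuidibazi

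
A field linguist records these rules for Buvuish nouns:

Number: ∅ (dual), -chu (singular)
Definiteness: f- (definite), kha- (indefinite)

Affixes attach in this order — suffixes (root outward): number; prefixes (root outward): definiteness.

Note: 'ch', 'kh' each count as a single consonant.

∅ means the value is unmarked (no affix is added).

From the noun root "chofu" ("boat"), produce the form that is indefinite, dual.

Attach definiteness indefinite kha- → khachofu.
number = dual: zero marking, form stays khachofu.

khachofu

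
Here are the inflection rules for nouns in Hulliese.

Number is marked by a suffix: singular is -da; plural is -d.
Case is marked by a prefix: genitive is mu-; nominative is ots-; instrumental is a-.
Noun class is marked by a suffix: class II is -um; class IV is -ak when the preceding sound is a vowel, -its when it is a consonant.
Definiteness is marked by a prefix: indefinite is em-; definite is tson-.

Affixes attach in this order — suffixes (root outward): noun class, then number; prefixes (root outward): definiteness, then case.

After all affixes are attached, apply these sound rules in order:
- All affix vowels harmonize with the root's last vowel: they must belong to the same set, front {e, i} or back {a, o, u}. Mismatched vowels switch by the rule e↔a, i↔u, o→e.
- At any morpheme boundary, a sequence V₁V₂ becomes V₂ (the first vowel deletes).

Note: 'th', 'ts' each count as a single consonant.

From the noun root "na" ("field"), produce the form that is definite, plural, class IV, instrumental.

atsonnakd

Attach noun class class IV -ak (after vowel 'a') → naak.
Attach definiteness definite tson- → tsonnaak.
Attach number plural -d → tsonnaakd.
Attach case instrumental a- → atsonnaakd.
Vowel harmony: no change.
Apply vowel deletion: atsonnaakd → atsonnakd.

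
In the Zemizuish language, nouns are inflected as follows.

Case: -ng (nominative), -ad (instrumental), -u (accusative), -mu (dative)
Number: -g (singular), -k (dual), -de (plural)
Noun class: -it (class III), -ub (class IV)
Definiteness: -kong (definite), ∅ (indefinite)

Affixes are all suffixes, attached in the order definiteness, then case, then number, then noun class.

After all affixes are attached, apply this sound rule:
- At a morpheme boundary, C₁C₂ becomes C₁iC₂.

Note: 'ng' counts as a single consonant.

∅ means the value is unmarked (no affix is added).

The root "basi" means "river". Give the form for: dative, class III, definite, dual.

basikongimukit

Attach definiteness definite -kong → basikong.
Attach case dative -mu → basikongmu.
Attach number dual -k → basikongmuk.
Attach noun class class III -it → basikongmukit.
Apply epenthesis: basikongmukit → basikongimukit.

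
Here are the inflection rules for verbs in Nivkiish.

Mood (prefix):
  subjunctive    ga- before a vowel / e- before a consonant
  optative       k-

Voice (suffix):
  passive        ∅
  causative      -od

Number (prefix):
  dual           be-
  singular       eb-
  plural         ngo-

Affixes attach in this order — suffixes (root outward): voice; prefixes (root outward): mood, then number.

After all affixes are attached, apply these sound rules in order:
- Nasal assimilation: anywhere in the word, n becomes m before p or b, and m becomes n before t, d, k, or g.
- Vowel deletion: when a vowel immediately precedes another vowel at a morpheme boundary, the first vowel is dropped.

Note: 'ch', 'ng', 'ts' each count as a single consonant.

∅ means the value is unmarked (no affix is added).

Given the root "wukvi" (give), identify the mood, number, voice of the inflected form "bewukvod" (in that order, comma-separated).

Segment: be-e-wukvi-od.
mood: ga/e- → subjunctive.
number: be- → dual.
voice: -od → causative.

subjunctive, dual, causative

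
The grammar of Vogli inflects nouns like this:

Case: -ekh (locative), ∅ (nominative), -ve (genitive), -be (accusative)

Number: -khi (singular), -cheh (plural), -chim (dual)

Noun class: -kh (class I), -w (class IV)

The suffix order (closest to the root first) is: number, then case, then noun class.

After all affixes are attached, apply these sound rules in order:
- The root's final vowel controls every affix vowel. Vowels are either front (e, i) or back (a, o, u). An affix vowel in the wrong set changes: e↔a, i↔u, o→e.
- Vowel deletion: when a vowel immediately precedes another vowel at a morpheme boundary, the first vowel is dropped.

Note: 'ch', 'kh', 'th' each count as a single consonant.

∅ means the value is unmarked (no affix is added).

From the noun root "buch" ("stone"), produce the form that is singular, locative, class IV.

Attach number singular -khi → buchkhi.
Attach case locative -ekh → buchkhiekh.
Attach noun class class IV -w → buchkhiekhw.
Apply vowel harmony: buchkhiekhw → buchkhuakhw.
Apply vowel deletion: buchkhuakhw → buchkhakhw.

buchkhakhw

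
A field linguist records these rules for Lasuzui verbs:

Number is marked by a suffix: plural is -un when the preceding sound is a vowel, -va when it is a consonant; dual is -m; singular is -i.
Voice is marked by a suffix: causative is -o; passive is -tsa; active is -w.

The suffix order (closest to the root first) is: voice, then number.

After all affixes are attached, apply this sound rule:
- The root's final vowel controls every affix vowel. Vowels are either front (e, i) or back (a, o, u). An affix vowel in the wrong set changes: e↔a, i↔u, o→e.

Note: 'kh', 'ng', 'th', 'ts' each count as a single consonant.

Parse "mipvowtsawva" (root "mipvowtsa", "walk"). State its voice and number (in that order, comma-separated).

Segment: mipvowtsa-w-va.
voice: -w → active.
number: -un/va → plural.

active, plural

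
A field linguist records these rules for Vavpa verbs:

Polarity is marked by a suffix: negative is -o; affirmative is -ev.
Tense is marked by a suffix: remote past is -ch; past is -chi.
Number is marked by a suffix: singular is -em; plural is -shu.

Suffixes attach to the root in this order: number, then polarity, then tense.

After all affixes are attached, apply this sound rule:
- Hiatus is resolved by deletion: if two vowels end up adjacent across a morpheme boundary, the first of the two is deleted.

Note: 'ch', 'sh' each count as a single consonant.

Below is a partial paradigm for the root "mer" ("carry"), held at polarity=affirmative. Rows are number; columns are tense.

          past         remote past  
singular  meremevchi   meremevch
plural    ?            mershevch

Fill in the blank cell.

Attach number plural -shu → mershu.
Attach polarity affirmative -ev → mershuev.
Attach tense past -chi → mershuevchi.
Apply vowel deletion: mershuevchi → mershevchi.

mershevchi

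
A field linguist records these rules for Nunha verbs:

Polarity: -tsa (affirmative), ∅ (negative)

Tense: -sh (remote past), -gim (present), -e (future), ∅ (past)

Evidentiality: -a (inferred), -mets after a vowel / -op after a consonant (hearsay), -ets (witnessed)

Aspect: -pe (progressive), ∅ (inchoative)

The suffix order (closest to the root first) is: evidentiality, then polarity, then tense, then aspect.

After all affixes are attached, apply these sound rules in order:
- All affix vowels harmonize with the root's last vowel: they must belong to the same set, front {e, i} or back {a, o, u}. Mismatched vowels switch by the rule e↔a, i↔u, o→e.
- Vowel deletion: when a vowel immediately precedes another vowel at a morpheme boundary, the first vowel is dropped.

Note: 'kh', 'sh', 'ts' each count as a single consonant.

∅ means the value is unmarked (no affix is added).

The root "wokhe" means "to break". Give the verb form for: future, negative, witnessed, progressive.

Attach evidentiality witnessed -ets → wokheets.
polarity = negative: zero marking, form stays wokheets.
Attach tense future -e → wokheetse.
Attach aspect progressive -pe → wokheetsepe.
Vowel harmony: no change.
Apply vowel deletion: wokheetsepe → wokhetsepe.

wokhetsepe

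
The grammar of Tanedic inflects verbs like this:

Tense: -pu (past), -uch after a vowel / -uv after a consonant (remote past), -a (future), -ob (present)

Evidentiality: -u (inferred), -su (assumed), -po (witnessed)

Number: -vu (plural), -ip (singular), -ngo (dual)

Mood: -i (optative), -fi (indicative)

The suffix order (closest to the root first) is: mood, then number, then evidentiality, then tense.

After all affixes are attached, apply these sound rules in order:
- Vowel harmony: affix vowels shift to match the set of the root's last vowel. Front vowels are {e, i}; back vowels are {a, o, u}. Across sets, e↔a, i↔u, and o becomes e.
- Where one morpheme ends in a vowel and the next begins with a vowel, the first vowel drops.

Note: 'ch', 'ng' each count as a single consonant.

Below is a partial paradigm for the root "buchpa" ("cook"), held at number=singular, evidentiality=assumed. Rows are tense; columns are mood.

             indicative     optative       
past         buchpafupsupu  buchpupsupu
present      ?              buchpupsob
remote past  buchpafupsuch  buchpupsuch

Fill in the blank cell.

buchpafupsob

Attach mood indicative -fi → buchpafi.
Attach number singular -ip → buchpafiip.
Attach evidentiality assumed -su → buchpafiipsu.
Attach tense present -ob → buchpafiipsuob.
Apply vowel harmony: buchpafiipsuob → buchpafuupsuob.
Apply vowel deletion: buchpafuupsuob → buchpafupsob.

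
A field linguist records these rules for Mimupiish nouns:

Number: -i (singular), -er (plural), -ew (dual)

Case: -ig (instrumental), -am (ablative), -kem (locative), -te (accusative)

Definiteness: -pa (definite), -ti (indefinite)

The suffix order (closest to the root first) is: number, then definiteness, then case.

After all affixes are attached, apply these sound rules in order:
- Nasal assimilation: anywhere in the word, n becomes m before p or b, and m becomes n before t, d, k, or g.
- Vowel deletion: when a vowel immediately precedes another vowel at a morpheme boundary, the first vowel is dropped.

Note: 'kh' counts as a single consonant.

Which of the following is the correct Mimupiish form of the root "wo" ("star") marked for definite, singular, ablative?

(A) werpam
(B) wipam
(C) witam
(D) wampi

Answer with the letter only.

Attach number singular -i → woi.
Attach definiteness definite -pa → woipa.
Attach case ablative -am → woipaam.
Nasal assimilation: no change.
Apply vowel deletion: woipaam → wipam.
So the correct form is wipam, option (B).
(A) werpam is wrong: it uses plural instead of singular for number.
(D) wampi is wrong: it has the affixes in the wrong order.
(C) witam is wrong: it uses indefinite instead of definite for definiteness.

B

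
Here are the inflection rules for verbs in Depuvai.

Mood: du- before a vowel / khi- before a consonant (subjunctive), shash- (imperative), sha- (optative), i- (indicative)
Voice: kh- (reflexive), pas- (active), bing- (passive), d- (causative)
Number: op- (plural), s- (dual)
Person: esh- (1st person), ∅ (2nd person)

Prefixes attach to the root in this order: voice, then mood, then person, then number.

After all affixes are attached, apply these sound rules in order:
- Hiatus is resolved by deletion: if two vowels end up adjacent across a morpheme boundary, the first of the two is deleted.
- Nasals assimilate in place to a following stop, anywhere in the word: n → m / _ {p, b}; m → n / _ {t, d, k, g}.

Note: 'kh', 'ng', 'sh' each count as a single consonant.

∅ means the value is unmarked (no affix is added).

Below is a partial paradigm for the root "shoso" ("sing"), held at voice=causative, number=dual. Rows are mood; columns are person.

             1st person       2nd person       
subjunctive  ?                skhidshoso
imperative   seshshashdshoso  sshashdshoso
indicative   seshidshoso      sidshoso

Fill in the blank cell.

seshkhidshoso

Attach voice causative d- → dshoso.
Attach mood subjunctive khi- (before consonant 'd') → khidshoso.
Attach person 1st person esh- → eshkhidshoso.
Attach number dual s- → seshkhidshoso.
Vowel deletion: no change.
Nasal assimilation: no change.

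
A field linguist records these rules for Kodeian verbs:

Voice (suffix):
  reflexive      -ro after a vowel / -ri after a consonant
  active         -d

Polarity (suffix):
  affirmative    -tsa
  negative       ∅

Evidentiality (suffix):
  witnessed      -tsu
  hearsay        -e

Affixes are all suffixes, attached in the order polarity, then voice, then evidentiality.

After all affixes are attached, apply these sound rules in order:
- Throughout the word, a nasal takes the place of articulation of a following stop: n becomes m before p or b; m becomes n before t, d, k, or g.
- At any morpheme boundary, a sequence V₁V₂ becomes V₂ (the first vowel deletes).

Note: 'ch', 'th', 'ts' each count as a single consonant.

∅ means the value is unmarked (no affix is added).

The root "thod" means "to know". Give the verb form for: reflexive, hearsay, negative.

thodre

polarity = negative: zero marking, form stays thod.
Attach voice reflexive -ri (after consonant 'd') → thodri.
Attach evidentiality hearsay -e → thodrie.
Nasal assimilation: no change.
Apply vowel deletion: thodrie → thodre.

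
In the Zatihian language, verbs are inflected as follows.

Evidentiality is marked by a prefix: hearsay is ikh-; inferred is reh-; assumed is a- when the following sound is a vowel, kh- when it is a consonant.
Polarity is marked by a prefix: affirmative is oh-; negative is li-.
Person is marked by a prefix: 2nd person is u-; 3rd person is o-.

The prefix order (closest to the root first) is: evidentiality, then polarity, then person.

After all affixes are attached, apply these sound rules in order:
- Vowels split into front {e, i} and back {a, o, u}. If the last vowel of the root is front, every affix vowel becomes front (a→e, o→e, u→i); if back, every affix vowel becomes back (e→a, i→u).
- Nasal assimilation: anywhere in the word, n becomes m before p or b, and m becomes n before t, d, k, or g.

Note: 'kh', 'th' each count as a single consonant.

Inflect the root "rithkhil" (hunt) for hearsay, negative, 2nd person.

iliikhrithkhil

Attach evidentiality hearsay ikh- → ikhrithkhil.
Attach polarity negative li- → liikhrithkhil.
Attach person 2nd person u- → uliikhrithkhil.
Apply vowel harmony: uliikhrithkhil → iliikhrithkhil.
Nasal assimilation: no change.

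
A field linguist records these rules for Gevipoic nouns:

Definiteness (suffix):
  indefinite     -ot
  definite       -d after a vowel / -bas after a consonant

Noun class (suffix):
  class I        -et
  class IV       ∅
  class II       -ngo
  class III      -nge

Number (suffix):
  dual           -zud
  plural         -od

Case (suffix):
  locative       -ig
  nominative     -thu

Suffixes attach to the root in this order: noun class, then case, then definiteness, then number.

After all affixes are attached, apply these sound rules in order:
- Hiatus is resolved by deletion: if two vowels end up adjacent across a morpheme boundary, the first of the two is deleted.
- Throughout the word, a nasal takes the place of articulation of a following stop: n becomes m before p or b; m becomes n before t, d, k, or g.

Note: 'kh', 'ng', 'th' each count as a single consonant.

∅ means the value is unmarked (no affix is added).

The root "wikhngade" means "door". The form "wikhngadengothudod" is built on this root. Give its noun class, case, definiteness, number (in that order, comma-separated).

Segment: wikhngade-ngo-thu-d-od.
noun class: -ngo → class II.
case: -thu → nominative.
definiteness: -d/bas → definite.
number: -od → plural.

class II, nominative, definite, plural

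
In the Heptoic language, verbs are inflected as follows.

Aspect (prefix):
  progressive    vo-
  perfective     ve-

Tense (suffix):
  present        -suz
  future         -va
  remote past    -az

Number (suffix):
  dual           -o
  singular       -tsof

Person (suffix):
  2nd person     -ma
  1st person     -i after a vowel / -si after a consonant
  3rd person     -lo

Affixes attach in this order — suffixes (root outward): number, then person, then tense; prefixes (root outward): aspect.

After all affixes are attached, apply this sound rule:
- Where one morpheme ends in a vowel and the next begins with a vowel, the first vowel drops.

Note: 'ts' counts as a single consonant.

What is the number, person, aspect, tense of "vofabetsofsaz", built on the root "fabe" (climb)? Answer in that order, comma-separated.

Segment: vo-fabe-tsof-si-az.
number: -tsof → singular.
person: -i/si → 1st person.
aspect: vo- → progressive.
tense: -az → remote past.

singular, 1st person, progressive, remote past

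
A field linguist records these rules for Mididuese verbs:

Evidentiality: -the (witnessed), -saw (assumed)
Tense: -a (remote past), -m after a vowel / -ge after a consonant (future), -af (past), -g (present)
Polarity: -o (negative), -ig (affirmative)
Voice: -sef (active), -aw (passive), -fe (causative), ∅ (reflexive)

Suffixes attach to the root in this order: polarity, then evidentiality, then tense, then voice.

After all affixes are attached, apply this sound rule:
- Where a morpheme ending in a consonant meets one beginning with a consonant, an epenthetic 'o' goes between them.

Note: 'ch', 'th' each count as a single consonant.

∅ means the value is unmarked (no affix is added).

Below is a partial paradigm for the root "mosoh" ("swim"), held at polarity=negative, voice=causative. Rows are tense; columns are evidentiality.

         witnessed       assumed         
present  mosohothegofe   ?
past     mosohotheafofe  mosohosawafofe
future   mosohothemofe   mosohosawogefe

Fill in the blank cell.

Attach polarity negative -o → mosoho.
Attach evidentiality assumed -saw → mosohosaw.
Attach tense present -g → mosohosawg.
Attach voice causative -fe → mosohosawgfe.
Apply epenthesis: mosohosawgfe → mosohosawogofe.

mosohosawogofe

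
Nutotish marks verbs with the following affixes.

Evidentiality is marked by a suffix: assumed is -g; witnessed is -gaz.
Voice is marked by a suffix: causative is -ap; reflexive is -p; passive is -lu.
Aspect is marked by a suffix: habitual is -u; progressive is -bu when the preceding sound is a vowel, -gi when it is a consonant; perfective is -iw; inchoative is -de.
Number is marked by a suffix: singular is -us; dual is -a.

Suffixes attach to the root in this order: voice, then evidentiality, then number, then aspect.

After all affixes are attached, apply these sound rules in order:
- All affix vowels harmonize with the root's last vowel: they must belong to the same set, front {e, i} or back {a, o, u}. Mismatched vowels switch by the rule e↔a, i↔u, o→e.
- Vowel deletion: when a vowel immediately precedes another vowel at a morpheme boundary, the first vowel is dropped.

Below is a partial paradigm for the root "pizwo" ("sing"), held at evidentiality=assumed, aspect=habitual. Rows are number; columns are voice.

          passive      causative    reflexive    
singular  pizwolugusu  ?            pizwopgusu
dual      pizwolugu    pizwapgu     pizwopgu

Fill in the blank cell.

Attach voice causative -ap → pizwoap.
Attach evidentiality assumed -g → pizwoapg.
Attach number singular -us → pizwoapgus.
Attach aspect habitual -u → pizwoapgusu.
Vowel harmony: no change.
Apply vowel deletion: pizwoapgusu → pizwapgusu.

pizwapgusu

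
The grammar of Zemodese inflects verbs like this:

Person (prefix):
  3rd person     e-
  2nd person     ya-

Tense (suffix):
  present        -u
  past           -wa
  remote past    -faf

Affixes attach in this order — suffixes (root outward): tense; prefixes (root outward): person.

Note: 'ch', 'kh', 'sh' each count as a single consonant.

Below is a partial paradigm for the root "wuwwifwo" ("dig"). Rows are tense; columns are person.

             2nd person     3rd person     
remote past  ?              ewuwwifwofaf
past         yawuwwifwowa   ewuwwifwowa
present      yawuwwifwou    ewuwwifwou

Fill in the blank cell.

yawuwwifwofaf

Attach tense remote past -faf → wuwwifwofaf.
Attach person 2nd person ya- → yawuwwifwofaf.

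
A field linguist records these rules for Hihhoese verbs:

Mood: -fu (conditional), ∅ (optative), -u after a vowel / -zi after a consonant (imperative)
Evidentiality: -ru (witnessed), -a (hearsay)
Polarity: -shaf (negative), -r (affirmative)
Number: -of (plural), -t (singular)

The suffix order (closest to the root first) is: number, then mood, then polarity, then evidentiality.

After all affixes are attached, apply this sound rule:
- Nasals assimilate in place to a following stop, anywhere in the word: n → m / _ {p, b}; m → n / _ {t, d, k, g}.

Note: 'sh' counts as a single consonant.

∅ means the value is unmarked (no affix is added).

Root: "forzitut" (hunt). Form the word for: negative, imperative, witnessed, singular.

Attach number singular -t → forzitutt.
Attach mood imperative -zi (after consonant 't') → forzituttzi.
Attach polarity negative -shaf → forzituttzishaf.
Attach evidentiality witnessed -ru → forzituttzishafru.
Nasal assimilation: no change.

forzituttzishafru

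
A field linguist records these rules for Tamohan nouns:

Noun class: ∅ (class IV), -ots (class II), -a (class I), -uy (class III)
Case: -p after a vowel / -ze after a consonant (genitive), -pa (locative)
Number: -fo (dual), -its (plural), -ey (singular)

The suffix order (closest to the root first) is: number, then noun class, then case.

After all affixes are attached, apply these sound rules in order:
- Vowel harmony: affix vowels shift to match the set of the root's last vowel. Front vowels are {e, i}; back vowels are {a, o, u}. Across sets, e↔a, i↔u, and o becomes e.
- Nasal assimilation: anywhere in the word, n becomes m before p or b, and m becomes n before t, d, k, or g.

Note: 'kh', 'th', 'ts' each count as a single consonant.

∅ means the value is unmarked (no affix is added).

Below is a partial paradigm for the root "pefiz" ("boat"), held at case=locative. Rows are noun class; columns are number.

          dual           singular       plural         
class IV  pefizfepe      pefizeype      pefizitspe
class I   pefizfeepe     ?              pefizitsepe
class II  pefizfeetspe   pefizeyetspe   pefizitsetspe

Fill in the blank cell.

Attach number singular -ey → pefizey.
Attach noun class class I -a → pefizeya.
Attach case locative -pa → pefizeyapa.
Apply vowel harmony: pefizeyapa → pefizeyepe.
Nasal assimilation: no change.

pefizeyepe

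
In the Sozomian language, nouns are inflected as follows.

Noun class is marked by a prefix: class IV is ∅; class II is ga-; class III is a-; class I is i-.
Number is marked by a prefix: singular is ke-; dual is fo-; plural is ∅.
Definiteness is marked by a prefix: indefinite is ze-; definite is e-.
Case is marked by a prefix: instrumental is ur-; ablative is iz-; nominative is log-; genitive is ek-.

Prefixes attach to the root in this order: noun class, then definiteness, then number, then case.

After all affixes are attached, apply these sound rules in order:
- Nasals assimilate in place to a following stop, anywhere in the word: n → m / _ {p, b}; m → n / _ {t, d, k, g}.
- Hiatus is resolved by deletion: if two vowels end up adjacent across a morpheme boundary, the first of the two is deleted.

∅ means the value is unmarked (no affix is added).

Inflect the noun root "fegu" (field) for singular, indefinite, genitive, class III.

Attach noun class class III a- → afegu.
Attach definiteness indefinite ze- → zeafegu.
Attach number singular ke- → kezeafegu.
Attach case genitive ek- → ekkezeafegu.
Nasal assimilation: no change.
Apply vowel deletion: ekkezeafegu → ekkezafegu.

ekkezafegu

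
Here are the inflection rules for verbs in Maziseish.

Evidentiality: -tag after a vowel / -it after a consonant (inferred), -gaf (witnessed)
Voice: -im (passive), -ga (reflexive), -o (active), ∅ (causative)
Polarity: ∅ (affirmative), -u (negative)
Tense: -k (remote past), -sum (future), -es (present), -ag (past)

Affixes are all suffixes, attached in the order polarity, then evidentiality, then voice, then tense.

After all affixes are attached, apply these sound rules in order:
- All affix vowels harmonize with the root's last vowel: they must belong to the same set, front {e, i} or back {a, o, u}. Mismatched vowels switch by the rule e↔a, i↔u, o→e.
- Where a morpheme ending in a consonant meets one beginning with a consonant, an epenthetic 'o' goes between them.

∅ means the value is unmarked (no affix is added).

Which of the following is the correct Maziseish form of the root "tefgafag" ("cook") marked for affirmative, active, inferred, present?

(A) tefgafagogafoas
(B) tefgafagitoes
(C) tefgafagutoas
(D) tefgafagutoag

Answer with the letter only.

C

polarity = affirmative: zero marking, form stays tefgafag.
Attach evidentiality inferred -it (after consonant 'g') → tefgafagit.
Attach voice active -o → tefgafagito.
Attach tense present -es → tefgafagitoes.
Apply vowel harmony: tefgafagitoes → tefgafagutoas.
Epenthesis: no change.
So the correct form is tefgafagutoas, option (C).
(B) tefgafagitoes is wrong: it fails to apply the sound rule(s).
(D) tefgafagutoag is wrong: it uses past instead of present for tense.
(A) tefgafagogafoas is wrong: it uses witnessed instead of inferred for evidentiality.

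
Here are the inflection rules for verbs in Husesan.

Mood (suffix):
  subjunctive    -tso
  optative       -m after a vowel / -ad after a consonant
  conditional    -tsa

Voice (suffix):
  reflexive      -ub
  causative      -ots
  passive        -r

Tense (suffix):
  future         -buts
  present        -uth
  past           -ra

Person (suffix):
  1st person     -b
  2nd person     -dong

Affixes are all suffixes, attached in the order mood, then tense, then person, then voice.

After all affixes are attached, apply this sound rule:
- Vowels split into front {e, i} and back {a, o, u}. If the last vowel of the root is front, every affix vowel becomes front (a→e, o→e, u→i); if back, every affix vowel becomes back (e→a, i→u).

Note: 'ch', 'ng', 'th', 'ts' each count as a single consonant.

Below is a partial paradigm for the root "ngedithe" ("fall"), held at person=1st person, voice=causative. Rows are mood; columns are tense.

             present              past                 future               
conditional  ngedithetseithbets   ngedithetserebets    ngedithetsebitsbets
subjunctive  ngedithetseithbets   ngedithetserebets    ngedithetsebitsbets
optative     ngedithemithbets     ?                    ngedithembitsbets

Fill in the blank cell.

ngedithemrebets

Attach mood optative -m (after vowel 'e') → ngedithem.
Attach tense past -ra → ngedithemra.
Attach person 1st person -b → ngedithemrab.
Attach voice causative -ots → ngedithemrabots.
Apply vowel harmony: ngedithemrabots → ngedithemrebets.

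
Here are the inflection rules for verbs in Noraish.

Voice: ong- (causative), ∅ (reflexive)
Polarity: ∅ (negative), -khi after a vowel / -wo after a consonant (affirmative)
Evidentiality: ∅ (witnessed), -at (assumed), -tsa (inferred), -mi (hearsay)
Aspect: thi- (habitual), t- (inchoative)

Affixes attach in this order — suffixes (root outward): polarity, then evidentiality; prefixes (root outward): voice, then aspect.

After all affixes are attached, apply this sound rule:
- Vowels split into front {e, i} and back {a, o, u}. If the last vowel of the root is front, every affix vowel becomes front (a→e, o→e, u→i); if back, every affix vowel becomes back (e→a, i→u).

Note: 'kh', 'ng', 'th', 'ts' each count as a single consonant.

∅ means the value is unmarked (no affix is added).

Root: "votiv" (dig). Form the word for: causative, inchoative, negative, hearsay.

Attach voice causative ong- → ongvotiv.
polarity = negative: zero marking, form stays ongvotiv.
Attach aspect inchoative t- → tongvotiv.
Attach evidentiality hearsay -mi → tongvotivmi.
Apply vowel harmony: tongvotivmi → tengvotivmi.

tengvotivmi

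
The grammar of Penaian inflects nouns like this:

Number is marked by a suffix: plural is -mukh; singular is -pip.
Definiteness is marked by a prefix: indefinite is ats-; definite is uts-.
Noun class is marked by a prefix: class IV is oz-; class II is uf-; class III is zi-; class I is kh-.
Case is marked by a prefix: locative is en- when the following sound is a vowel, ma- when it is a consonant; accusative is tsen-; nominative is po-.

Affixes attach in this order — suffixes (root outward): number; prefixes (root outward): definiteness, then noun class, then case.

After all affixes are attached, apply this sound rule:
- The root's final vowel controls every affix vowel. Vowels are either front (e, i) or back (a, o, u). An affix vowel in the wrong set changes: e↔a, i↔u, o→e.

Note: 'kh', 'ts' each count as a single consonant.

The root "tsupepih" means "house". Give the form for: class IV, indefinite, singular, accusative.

tsenezetstsupepihpip

Attach definiteness indefinite ats- → atstsupepih.
Attach noun class class IV oz- → ozatstsupepih.
Attach case accusative tsen- → tsenozatstsupepih.
Attach number singular -pip → tsenozatstsupepihpip.
Apply vowel harmony: tsenozatstsupepihpip → tsenezetstsupepihpip.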